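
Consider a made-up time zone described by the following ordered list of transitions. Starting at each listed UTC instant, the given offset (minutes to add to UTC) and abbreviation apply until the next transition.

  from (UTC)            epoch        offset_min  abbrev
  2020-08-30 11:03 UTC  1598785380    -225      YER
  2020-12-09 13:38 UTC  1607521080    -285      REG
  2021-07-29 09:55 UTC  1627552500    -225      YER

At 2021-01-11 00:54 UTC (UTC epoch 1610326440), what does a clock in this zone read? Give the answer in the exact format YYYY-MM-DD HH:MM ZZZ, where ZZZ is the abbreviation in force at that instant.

2021-01-10 20:09 REG

Query: 2021-01-11 00:54 UTC
Rule 2/3 (REG, -04:45): 2020-12-09 13:38 UTC ≤ query < 2021-07-29 09:55 UTC
0·60 + 54 - 285 = -231 min
-231 = -1·1440 + 1209; 1209 = 20·60 + 9 → 20:09, 2021-01-11 - 1 day = 2021-01-10
→ 2021-01-10 20:09 REG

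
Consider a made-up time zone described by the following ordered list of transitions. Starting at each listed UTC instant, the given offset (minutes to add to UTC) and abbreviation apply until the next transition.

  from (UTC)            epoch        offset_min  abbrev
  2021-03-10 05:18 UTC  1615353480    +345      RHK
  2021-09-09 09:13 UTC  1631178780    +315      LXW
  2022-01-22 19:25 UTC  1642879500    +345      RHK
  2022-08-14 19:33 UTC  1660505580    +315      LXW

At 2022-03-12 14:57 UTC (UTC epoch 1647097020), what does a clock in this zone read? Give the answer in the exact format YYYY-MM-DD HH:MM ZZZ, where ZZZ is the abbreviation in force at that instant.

2022-03-12 20:42 RHK

Query: 2022-03-12 14:57 UTC
Rule 3/4 (RHK, +05:45): 2022-01-22 19:25 UTC ≤ query < 2022-08-14 19:33 UTC
14·60 + 57 + 345 = 1242 min
1242 = 0·1440 + 1242; 1242 = 20·60 + 42 → 20:42, same day
→ 2022-03-12 20:42 RHK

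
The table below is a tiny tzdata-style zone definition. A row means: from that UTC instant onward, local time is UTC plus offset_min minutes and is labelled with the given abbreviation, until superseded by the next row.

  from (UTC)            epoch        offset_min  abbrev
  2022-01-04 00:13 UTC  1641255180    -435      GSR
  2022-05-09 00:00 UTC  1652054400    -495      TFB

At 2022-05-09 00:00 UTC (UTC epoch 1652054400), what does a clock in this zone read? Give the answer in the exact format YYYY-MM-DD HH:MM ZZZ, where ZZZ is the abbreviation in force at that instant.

2022-05-08 15:45 TFB

Query: 2022-05-09 00:00 UTC
Rule 2/2 (TFB, -08:15): 2022-05-09 00:00 UTC ≤ query < +∞
0·60 + 0 - 495 = -495 min
-495 = -1·1440 + 945; 945 = 15·60 + 45 → 15:45, 2022-05-09 - 1 day = 2022-05-08
→ 2022-05-08 15:45 TFB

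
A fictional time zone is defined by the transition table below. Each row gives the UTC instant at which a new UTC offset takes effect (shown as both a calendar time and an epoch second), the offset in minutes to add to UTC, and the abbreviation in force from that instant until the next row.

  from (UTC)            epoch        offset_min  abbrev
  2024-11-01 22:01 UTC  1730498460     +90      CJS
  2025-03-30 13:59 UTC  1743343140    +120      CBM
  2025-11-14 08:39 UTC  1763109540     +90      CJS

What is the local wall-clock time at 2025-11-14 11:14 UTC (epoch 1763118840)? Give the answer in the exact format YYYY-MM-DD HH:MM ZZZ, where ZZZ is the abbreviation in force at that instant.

Query: 2025-11-14 11:14 UTC
Rule 3/3 (CJS, +01:30): 2025-11-14 08:39 UTC ≤ query < +∞
11·60 + 14 + 90 = 764 min
764 = 0·1440 + 764; 764 = 12·60 + 44 → 12:44, same day
→ 2025-11-14 12:44 CJS

2025-11-14 12:44 CJS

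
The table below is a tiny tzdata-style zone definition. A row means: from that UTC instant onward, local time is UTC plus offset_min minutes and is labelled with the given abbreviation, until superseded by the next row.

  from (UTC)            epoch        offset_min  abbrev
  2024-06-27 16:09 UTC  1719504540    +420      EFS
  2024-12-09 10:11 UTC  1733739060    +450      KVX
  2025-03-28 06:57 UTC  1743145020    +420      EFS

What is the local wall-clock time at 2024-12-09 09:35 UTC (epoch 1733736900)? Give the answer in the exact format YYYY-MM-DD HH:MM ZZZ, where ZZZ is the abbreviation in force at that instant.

2024-12-09 16:35 EFS

Query: 2024-12-09 09:35 UTC
Rule 1/3 (EFS, +07:00): 2024-06-27 16:09 UTC ≤ query < 2024-12-09 10:11 UTC
9·60 + 35 + 420 = 995 min
995 = 0·1440 + 995; 995 = 16·60 + 35 → 16:35, same day
→ 2024-12-09 16:35 EFS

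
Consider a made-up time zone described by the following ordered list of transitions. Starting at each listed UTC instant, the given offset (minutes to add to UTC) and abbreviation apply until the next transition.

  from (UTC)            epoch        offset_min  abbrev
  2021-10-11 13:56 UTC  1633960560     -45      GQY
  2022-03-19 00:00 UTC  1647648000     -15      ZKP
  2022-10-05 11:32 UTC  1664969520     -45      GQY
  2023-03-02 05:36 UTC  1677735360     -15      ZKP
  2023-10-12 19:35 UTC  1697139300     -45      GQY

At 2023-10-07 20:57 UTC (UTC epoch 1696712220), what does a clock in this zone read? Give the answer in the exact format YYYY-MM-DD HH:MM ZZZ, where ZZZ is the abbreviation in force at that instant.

2023-10-07 20:42 ZKP

Query: 2023-10-07 20:57 UTC
Rule 4/5 (ZKP, -00:15): 2023-03-02 05:36 UTC ≤ query < 2023-10-12 19:35 UTC
20·60 + 57 - 15 = 1242 min
1242 = 0·1440 + 1242; 1242 = 20·60 + 42 → 20:42, same day
→ 2023-10-07 20:42 ZKP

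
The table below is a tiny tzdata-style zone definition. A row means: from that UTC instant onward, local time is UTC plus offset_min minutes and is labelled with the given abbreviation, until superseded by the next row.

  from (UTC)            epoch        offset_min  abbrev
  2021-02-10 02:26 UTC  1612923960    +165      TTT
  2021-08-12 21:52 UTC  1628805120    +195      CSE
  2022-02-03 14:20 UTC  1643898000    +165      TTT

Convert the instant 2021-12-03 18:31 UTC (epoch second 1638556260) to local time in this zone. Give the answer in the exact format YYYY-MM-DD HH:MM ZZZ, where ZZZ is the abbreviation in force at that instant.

2021-12-03 21:46 CSE

Query: 2021-12-03 18:31 UTC
Rule 2/3 (CSE, +03:15): 2021-08-12 21:52 UTC ≤ query < 2022-02-03 14:20 UTC
18·60 + 31 + 195 = 1306 min
1306 = 0·1440 + 1306; 1306 = 21·60 + 46 → 21:46, same day
→ 2021-12-03 21:46 CSE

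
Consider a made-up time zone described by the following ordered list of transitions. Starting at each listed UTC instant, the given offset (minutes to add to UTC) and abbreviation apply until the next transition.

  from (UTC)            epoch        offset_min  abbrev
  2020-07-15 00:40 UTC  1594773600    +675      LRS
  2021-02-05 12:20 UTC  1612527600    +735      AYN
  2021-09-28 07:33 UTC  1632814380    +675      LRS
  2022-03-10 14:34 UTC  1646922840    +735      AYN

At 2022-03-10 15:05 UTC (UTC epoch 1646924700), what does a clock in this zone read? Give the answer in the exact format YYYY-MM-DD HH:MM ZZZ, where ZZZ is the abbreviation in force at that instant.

Query: 2022-03-10 15:05 UTC
Rule 4/4 (AYN, +12:15): 2022-03-10 14:34 UTC ≤ query < +∞
15·60 + 5 + 735 = 1640 min
1640 = 1·1440 + 200; 200 = 3·60 + 20 → 03:20, 2022-03-10 + 1 day = 2022-03-11
→ 2022-03-11 03:20 AYN

2022-03-11 03:20 AYN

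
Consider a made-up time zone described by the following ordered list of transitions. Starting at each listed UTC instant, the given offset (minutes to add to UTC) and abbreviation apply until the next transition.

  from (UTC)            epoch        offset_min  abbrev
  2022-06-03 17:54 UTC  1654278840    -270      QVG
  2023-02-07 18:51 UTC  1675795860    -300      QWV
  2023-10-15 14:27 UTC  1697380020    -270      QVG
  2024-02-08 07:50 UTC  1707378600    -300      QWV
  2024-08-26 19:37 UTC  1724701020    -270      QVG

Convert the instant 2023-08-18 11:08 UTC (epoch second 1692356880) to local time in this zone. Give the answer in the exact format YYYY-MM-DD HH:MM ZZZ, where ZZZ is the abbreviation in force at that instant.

2023-08-18 06:08 QWV

Query: 2023-08-18 11:08 UTC
Rule 2/5 (QWV, -05:00): 2023-02-07 18:51 UTC ≤ query < 2023-10-15 14:27 UTC
11·60 + 8 - 300 = 368 min
368 = 0·1440 + 368; 368 = 6·60 + 8 → 06:08, same day
→ 2023-08-18 06:08 QWV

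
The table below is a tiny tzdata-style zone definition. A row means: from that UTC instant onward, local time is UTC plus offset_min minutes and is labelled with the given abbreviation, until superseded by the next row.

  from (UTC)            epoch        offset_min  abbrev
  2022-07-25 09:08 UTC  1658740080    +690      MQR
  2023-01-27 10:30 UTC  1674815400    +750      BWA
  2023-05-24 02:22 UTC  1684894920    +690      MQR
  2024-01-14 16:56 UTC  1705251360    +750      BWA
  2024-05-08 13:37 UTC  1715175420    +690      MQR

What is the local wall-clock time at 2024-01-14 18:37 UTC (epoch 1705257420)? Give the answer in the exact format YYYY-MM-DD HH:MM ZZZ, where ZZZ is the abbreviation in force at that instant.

2024-01-15 07:07 BWA

Query: 2024-01-14 18:37 UTC
Rule 4/5 (BWA, +12:30): 2024-01-14 16:56 UTC ≤ query < 2024-05-08 13:37 UTC
18·60 + 37 + 750 = 1867 min
1867 = 1·1440 + 427; 427 = 7·60 + 7 → 07:07, 2024-01-14 + 1 day = 2024-01-15
→ 2024-01-15 07:07 BWA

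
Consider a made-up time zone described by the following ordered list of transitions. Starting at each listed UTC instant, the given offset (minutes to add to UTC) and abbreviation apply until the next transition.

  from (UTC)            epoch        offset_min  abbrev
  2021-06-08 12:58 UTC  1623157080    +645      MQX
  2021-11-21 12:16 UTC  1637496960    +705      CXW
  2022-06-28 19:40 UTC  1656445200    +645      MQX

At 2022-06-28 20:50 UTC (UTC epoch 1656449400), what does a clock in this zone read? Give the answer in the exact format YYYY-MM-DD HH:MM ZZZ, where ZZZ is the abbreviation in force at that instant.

2022-06-29 07:35 MQX

Query: 2022-06-28 20:50 UTC
Rule 3/3 (MQX, +10:45): 2022-06-28 19:40 UTC ≤ query < +∞
20·60 + 50 + 645 = 1895 min
1895 = 1·1440 + 455; 455 = 7·60 + 35 → 07:35, 2022-06-28 + 1 day = 2022-06-29
→ 2022-06-29 07:35 MQX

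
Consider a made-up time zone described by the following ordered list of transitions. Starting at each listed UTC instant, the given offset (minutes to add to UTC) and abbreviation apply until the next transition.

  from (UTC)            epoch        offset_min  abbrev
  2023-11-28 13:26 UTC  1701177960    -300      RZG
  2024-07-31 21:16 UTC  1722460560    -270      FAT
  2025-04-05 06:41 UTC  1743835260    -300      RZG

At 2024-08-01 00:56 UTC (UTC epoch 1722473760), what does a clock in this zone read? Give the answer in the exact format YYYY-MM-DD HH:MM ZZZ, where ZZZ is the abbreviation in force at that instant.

Query: 2024-08-01 00:56 UTC
Rule 2/3 (FAT, -04:30): 2024-07-31 21:16 UTC ≤ query < 2025-04-05 06:41 UTC
0·60 + 56 - 270 = -214 min
-214 = -1·1440 + 1226; 1226 = 20·60 + 26 → 20:26, 2024-08-01 - 1 day = 2024-07-31
→ 2024-07-31 20:26 FAT

2024-07-31 20:26 FAT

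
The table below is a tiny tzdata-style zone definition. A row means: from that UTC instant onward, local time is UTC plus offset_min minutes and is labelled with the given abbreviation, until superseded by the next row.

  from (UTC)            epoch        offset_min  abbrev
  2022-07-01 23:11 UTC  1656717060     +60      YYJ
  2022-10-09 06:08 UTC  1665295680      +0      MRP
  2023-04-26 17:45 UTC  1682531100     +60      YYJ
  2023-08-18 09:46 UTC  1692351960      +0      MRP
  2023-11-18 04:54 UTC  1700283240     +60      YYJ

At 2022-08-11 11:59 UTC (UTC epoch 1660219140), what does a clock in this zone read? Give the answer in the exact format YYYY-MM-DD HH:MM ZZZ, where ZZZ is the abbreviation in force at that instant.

2022-08-11 12:59 YYJ

Query: 2022-08-11 11:59 UTC
Rule 1/5 (YYJ, +01:00): 2022-07-01 23:11 UTC ≤ query < 2022-10-09 06:08 UTC
11·60 + 59 + 60 = 779 min
779 = 0·1440 + 779; 779 = 12·60 + 59 → 12:59, same day
→ 2022-08-11 12:59 YYJ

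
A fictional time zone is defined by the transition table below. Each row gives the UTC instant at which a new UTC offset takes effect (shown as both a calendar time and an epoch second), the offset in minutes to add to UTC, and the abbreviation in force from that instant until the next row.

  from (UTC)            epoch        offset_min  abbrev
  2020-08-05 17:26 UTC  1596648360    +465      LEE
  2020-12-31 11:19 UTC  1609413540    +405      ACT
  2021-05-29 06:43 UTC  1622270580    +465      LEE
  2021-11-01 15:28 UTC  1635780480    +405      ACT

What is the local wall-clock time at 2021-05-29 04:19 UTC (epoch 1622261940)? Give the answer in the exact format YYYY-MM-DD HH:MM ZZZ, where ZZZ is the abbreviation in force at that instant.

2021-05-29 11:04 ACT

Query: 2021-05-29 04:19 UTC
Rule 2/4 (ACT, +06:45): 2020-12-31 11:19 UTC ≤ query < 2021-05-29 06:43 UTC
4·60 + 19 + 405 = 664 min
664 = 0·1440 + 664; 664 = 11·60 + 4 → 11:04, same day
→ 2021-05-29 11:04 ACT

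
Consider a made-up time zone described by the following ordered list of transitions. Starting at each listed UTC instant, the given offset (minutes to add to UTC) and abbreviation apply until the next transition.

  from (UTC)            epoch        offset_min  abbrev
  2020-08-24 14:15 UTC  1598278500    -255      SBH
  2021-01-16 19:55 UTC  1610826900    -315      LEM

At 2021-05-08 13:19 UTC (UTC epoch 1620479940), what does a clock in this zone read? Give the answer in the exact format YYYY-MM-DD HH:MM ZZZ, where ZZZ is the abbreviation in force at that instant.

Query: 2021-05-08 13:19 UTC
Rule 2/2 (LEM, -05:15): 2021-01-16 19:55 UTC ≤ query < +∞
13·60 + 19 - 315 = 484 min
484 = 0·1440 + 484; 484 = 8·60 + 4 → 08:04, same day
→ 2021-05-08 08:04 LEM

2021-05-08 08:04 LEM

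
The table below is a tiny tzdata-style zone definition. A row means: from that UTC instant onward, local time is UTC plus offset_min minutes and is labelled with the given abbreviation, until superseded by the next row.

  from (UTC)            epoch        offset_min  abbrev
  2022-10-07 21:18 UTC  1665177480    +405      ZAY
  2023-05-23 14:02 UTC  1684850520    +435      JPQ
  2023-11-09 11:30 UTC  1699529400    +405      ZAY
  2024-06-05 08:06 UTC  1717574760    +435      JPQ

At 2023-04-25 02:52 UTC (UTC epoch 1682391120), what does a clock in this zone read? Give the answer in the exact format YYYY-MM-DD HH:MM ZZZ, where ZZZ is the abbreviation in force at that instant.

Query: 2023-04-25 02:52 UTC
Rule 1/4 (ZAY, +06:45): 2022-10-07 21:18 UTC ≤ query < 2023-05-23 14:02 UTC
2·60 + 52 + 405 = 577 min
577 = 0·1440 + 577; 577 = 9·60 + 37 → 09:37, same day
→ 2023-04-25 09:37 ZAY

2023-04-25 09:37 ZAY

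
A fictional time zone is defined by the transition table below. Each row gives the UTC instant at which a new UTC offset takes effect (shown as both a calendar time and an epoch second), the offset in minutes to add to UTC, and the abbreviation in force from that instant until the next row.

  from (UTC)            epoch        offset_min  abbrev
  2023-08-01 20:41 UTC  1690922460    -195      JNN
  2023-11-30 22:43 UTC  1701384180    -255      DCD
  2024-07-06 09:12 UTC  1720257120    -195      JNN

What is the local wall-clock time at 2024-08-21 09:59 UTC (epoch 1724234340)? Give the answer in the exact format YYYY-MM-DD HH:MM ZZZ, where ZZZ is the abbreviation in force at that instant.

Query: 2024-08-21 09:59 UTC
Rule 3/3 (JNN, -03:15): 2024-07-06 09:12 UTC ≤ query < +∞
9·60 + 59 - 195 = 404 min
404 = 0·1440 + 404; 404 = 6·60 + 44 → 06:44, same day
→ 2024-08-21 06:44 JNN

2024-08-21 06:44 JNN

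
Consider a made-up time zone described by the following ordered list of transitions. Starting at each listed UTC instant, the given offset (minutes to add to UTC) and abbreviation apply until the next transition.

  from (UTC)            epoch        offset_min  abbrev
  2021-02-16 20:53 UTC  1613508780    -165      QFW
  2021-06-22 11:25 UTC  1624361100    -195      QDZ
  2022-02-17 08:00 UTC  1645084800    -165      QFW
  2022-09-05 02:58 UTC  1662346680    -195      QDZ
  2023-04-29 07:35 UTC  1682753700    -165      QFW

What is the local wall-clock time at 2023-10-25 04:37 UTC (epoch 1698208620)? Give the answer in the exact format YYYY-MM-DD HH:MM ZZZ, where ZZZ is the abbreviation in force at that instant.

2023-10-25 01:52 QFW

Query: 2023-10-25 04:37 UTC
Rule 5/5 (QFW, -02:45): 2023-04-29 07:35 UTC ≤ query < +∞
4·60 + 37 - 165 = 112 min
112 = 0·1440 + 112; 112 = 1·60 + 52 → 01:52, same day
→ 2023-10-25 01:52 QFW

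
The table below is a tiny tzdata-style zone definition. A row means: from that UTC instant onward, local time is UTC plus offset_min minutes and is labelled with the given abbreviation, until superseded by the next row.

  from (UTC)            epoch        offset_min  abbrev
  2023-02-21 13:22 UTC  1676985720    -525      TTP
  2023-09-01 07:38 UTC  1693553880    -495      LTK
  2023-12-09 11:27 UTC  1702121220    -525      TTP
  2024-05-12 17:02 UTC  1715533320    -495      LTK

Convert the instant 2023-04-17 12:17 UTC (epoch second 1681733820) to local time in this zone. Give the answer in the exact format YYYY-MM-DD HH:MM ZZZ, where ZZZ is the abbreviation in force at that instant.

2023-04-17 03:32 TTP

Query: 2023-04-17 12:17 UTC
Rule 1/4 (TTP, -08:45): 2023-02-21 13:22 UTC ≤ query < 2023-09-01 07:38 UTC
12·60 + 17 - 525 = 212 min
212 = 0·1440 + 212; 212 = 3·60 + 32 → 03:32, same day
→ 2023-04-17 03:32 TTP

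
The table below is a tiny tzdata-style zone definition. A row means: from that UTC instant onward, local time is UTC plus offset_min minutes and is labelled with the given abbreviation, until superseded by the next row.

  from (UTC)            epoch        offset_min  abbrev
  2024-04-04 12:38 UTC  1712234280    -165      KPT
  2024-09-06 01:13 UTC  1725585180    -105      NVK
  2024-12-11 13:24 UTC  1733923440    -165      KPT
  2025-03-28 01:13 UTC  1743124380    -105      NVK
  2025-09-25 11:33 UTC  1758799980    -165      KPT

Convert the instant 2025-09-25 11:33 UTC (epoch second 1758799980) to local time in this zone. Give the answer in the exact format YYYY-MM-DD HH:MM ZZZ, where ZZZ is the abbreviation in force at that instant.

2025-09-25 08:48 KPT

Query: 2025-09-25 11:33 UTC
Rule 5/5 (KPT, -02:45): 2025-09-25 11:33 UTC ≤ query < +∞
11·60 + 33 - 165 = 528 min
528 = 0·1440 + 528; 528 = 8·60 + 48 → 08:48, same day
→ 2025-09-25 08:48 KPT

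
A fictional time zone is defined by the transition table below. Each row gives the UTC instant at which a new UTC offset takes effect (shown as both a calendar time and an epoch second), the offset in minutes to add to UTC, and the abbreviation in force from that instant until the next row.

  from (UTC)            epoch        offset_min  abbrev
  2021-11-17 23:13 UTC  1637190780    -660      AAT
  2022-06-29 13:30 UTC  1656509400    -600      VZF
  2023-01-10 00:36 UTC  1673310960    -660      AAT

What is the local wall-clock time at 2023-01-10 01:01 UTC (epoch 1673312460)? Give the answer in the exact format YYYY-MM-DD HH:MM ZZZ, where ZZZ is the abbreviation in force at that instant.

Query: 2023-01-10 01:01 UTC
Rule 3/3 (AAT, -11:00): 2023-01-10 00:36 UTC ≤ query < +∞
1·60 + 1 - 660 = -599 min
-599 = -1·1440 + 841; 841 = 14·60 + 1 → 14:01, 2023-01-10 - 1 day = 2023-01-09
→ 2023-01-09 14:01 AAT

2023-01-09 14:01 AAT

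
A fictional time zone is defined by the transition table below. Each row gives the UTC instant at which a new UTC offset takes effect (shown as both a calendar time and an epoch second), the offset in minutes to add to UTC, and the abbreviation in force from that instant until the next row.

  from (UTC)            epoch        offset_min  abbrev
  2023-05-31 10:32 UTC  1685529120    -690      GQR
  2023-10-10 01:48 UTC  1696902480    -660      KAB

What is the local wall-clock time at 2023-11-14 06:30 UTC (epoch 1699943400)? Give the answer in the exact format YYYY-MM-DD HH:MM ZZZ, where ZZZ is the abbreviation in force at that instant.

Query: 2023-11-14 06:30 UTC
Rule 2/2 (KAB, -11:00): 2023-10-10 01:48 UTC ≤ query < +∞
6·60 + 30 - 660 = -270 min
-270 = -1·1440 + 1170; 1170 = 19·60 + 30 → 19:30, 2023-11-14 - 1 day = 2023-11-13
→ 2023-11-13 19:30 KAB

2023-11-13 19:30 KAB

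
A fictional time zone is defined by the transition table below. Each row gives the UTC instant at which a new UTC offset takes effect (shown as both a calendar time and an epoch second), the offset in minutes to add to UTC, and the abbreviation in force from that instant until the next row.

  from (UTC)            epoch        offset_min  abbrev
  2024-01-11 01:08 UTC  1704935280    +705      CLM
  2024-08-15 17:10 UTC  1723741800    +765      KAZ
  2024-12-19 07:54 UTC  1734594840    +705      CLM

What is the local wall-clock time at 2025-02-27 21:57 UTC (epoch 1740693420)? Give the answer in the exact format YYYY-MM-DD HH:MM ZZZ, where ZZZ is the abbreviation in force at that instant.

2025-02-28 09:42 CLM

Query: 2025-02-27 21:57 UTC
Rule 3/3 (CLM, +11:45): 2024-12-19 07:54 UTC ≤ query < +∞
21·60 + 57 + 705 = 2022 min
2022 = 1·1440 + 582; 582 = 9·60 + 42 → 09:42, 2025-02-27 + 1 day = 2025-02-28
→ 2025-02-28 09:42 CLM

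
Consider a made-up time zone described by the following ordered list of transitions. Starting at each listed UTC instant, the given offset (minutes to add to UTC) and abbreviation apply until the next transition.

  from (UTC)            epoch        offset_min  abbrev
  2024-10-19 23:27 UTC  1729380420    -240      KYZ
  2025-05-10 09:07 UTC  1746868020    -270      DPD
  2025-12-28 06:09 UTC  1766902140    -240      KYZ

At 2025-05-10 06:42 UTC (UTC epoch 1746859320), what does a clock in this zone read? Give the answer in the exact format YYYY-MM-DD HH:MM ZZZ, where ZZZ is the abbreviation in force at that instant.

2025-05-10 02:42 KYZ

Query: 2025-05-10 06:42 UTC
Rule 1/3 (KYZ, -04:00): 2024-10-19 23:27 UTC ≤ query < 2025-05-10 09:07 UTC
6·60 + 42 - 240 = 162 min
162 = 0·1440 + 162; 162 = 2·60 + 42 → 02:42, same day
→ 2025-05-10 02:42 KYZ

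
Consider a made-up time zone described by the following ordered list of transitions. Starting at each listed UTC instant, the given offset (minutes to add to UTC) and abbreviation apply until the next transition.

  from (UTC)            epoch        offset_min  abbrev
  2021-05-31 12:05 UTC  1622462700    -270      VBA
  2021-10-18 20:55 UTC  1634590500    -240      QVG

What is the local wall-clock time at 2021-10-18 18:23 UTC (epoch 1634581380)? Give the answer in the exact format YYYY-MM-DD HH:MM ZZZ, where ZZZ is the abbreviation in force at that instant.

2021-10-18 13:53 VBA

Query: 2021-10-18 18:23 UTC
Rule 1/2 (VBA, -04:30): 2021-05-31 12:05 UTC ≤ query < 2021-10-18 20:55 UTC
18·60 + 23 - 270 = 833 min
833 = 0·1440 + 833; 833 = 13·60 + 53 → 13:53, same day
→ 2021-10-18 13:53 VBA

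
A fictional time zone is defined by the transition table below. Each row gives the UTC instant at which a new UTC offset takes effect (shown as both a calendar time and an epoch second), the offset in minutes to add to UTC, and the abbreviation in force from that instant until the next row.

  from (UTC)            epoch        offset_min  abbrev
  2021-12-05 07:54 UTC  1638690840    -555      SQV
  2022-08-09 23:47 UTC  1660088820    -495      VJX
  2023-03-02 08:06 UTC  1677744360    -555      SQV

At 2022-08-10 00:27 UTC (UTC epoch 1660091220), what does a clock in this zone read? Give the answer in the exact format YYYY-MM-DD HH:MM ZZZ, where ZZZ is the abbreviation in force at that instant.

2022-08-09 16:12 VJX

Query: 2022-08-10 00:27 UTC
Rule 2/3 (VJX, -08:15): 2022-08-09 23:47 UTC ≤ query < 2023-03-02 08:06 UTC
0·60 + 27 - 495 = -468 min
-468 = -1·1440 + 972; 972 = 16·60 + 12 → 16:12, 2022-08-10 - 1 day = 2022-08-09
→ 2022-08-09 16:12 VJX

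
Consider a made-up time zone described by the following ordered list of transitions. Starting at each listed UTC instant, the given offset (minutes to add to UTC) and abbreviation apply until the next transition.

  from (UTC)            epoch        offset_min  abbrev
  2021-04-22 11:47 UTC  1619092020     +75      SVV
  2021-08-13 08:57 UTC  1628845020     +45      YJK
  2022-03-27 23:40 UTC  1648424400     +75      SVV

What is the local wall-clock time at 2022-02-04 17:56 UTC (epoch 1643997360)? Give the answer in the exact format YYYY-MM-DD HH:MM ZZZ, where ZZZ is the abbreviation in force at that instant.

Query: 2022-02-04 17:56 UTC
Rule 2/3 (YJK, +00:45): 2021-08-13 08:57 UTC ≤ query < 2022-03-27 23:40 UTC
17·60 + 56 + 45 = 1121 min
1121 = 0·1440 + 1121; 1121 = 18·60 + 41 → 18:41, same day
→ 2022-02-04 18:41 YJK

2022-02-04 18:41 YJK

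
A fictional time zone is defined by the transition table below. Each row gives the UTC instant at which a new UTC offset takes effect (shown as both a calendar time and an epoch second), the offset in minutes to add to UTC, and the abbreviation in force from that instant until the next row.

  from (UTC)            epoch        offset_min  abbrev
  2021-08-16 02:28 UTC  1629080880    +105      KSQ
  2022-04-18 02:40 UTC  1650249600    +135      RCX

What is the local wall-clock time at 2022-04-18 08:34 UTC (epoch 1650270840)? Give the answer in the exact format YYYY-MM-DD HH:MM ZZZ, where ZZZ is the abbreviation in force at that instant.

Query: 2022-04-18 08:34 UTC
Rule 2/2 (RCX, +02:15): 2022-04-18 02:40 UTC ≤ query < +∞
8·60 + 34 + 135 = 649 min
649 = 0·1440 + 649; 649 = 10·60 + 49 → 10:49, same day
→ 2022-04-18 10:49 RCX

2022-04-18 10:49 RCX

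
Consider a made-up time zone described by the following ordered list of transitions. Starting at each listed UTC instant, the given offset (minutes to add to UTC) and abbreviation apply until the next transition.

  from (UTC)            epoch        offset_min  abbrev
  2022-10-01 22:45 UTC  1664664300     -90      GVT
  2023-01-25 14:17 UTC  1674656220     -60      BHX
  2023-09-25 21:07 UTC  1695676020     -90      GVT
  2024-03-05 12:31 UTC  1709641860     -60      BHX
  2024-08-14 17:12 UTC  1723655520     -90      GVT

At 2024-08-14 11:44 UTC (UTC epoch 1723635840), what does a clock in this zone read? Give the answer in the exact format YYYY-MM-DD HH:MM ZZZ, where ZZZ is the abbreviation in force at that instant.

2024-08-14 10:44 BHX

Query: 2024-08-14 11:44 UTC
Rule 4/5 (BHX, -01:00): 2024-03-05 12:31 UTC ≤ query < 2024-08-14 17:12 UTC
11·60 + 44 - 60 = 644 min
644 = 0·1440 + 644; 644 = 10·60 + 44 → 10:44, same day
→ 2024-08-14 10:44 BHX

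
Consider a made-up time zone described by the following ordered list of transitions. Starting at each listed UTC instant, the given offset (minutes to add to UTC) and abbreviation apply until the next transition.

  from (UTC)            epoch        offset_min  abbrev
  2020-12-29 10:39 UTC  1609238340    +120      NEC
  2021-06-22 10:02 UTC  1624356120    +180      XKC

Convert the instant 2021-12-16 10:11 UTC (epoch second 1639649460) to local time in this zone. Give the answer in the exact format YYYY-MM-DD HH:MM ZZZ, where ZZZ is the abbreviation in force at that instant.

Query: 2021-12-16 10:11 UTC
Rule 2/2 (XKC, +03:00): 2021-06-22 10:02 UTC ≤ query < +∞
10·60 + 11 + 180 = 791 min
791 = 0·1440 + 791; 791 = 13·60 + 11 → 13:11, same day
→ 2021-12-16 13:11 XKC

2021-12-16 13:11 XKC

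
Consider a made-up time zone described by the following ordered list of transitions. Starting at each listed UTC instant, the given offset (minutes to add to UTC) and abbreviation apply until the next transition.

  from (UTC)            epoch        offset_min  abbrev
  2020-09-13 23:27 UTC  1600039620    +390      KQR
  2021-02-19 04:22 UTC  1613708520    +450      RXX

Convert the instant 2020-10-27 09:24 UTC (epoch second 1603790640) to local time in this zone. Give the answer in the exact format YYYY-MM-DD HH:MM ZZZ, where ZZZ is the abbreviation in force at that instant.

2020-10-27 15:54 KQR

Query: 2020-10-27 09:24 UTC
Rule 1/2 (KQR, +06:30): 2020-09-13 23:27 UTC ≤ query < 2021-02-19 04:22 UTC
9·60 + 24 + 390 = 954 min
954 = 0·1440 + 954; 954 = 15·60 + 54 → 15:54, same day
→ 2020-10-27 15:54 KQR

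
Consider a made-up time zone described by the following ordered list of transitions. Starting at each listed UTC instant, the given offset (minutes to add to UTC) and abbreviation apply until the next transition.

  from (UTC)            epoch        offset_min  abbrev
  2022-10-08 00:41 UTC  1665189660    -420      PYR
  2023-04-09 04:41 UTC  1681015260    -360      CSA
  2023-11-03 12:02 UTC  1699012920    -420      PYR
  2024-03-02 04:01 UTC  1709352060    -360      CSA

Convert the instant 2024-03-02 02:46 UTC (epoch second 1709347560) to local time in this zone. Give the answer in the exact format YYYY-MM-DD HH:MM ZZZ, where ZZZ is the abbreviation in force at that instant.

Query: 2024-03-02 02:46 UTC
Rule 3/4 (PYR, -07:00): 2023-11-03 12:02 UTC ≤ query < 2024-03-02 04:01 UTC
2·60 + 46 - 420 = -254 min
-254 = -1·1440 + 1186; 1186 = 19·60 + 46 → 19:46, 2024-03-02 - 1 day = 2024-03-01
→ 2024-03-01 19:46 PYR

2024-03-01 19:46 PYR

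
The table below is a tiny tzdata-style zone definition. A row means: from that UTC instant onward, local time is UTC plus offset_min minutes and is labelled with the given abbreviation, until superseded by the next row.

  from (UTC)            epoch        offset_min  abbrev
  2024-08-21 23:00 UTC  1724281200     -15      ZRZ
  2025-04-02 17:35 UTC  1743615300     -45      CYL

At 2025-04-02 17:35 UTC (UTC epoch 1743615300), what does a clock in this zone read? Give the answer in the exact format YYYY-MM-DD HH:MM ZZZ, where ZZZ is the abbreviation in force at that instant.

2025-04-02 16:50 CYL

Query: 2025-04-02 17:35 UTC
Rule 2/2 (CYL, -00:45): 2025-04-02 17:35 UTC ≤ query < +∞
17·60 + 35 - 45 = 1010 min
1010 = 0·1440 + 1010; 1010 = 16·60 + 50 → 16:50, same day
→ 2025-04-02 16:50 CYL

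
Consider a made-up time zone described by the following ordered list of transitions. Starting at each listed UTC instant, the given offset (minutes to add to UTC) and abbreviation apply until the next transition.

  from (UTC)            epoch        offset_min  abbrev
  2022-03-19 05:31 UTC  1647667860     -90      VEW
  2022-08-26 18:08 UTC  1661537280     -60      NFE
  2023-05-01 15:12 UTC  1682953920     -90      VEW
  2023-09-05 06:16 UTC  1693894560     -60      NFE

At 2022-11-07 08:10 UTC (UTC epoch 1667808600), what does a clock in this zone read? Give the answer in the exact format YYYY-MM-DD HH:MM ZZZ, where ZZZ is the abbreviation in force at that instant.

2022-11-07 07:10 NFE

Query: 2022-11-07 08:10 UTC
Rule 2/4 (NFE, -01:00): 2022-08-26 18:08 UTC ≤ query < 2023-05-01 15:12 UTC
8·60 + 10 - 60 = 430 min
430 = 0·1440 + 430; 430 = 7·60 + 10 → 07:10, same day
→ 2022-11-07 07:10 NFE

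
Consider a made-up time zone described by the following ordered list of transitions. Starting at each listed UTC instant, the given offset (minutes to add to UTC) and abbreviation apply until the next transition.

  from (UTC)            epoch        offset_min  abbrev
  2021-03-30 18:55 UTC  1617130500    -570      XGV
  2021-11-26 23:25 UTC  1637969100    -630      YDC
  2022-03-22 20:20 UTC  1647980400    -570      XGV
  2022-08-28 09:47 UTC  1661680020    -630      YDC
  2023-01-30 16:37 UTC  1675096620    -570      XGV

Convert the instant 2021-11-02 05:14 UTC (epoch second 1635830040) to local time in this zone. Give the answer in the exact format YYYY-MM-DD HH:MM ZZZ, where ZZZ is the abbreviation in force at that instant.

2021-11-01 19:44 XGV

Query: 2021-11-02 05:14 UTC
Rule 1/5 (XGV, -09:30): 2021-03-30 18:55 UTC ≤ query < 2021-11-26 23:25 UTC
5·60 + 14 - 570 = -256 min
-256 = -1·1440 + 1184; 1184 = 19·60 + 44 → 19:44, 2021-11-02 - 1 day = 2021-11-01
→ 2021-11-01 19:44 XGV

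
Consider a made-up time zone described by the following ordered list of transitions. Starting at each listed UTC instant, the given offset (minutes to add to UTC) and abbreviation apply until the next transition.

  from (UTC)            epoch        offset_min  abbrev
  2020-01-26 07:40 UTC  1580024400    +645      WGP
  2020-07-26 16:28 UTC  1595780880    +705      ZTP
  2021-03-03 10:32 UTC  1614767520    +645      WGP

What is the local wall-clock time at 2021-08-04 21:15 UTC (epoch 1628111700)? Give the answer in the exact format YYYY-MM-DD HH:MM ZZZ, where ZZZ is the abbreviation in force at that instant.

Query: 2021-08-04 21:15 UTC
Rule 3/3 (WGP, +10:45): 2021-03-03 10:32 UTC ≤ query < +∞
21·60 + 15 + 645 = 1920 min
1920 = 1·1440 + 480; 480 = 8·60 + 0 → 08:00, 2021-08-04 + 1 day = 2021-08-05
→ 2021-08-05 08:00 WGP

2021-08-05 08:00 WGP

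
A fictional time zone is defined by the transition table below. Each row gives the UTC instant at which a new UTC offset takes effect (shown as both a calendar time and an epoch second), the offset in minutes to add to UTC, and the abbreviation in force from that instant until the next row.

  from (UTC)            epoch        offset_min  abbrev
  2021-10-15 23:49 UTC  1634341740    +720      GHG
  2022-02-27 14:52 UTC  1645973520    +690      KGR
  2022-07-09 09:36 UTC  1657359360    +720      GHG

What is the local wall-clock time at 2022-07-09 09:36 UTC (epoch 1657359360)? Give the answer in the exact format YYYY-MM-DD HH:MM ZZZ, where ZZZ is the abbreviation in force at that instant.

Query: 2022-07-09 09:36 UTC
Rule 3/3 (GHG, +12:00): 2022-07-09 09:36 UTC ≤ query < +∞
9·60 + 36 + 720 = 1296 min
1296 = 0·1440 + 1296; 1296 = 21·60 + 36 → 21:36, same day
→ 2022-07-09 21:36 GHG

2022-07-09 21:36 GHG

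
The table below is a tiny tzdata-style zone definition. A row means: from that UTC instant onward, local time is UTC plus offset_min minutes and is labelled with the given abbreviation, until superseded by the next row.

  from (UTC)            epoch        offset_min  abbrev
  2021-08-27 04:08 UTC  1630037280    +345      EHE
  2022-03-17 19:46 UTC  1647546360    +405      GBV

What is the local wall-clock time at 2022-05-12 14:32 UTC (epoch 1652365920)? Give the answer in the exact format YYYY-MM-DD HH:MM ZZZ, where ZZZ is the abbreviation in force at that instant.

Query: 2022-05-12 14:32 UTC
Rule 2/2 (GBV, +06:45): 2022-03-17 19:46 UTC ≤ query < +∞
14·60 + 32 + 405 = 1277 min
1277 = 0·1440 + 1277; 1277 = 21·60 + 17 → 21:17, same day
→ 2022-05-12 21:17 GBV

2022-05-12 21:17 GBV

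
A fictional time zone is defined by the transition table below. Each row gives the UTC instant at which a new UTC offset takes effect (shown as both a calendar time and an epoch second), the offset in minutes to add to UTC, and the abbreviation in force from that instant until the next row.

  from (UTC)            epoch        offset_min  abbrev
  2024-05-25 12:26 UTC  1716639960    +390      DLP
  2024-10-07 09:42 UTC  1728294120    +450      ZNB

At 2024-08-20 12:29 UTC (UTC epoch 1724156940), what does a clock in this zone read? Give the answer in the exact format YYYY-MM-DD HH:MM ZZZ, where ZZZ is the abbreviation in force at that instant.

2024-08-20 18:59 DLP

Query: 2024-08-20 12:29 UTC
Rule 1/2 (DLP, +06:30): 2024-05-25 12:26 UTC ≤ query < 2024-10-07 09:42 UTC
12·60 + 29 + 390 = 1139 min
1139 = 0·1440 + 1139; 1139 = 18·60 + 59 → 18:59, same day
→ 2024-08-20 18:59 DLP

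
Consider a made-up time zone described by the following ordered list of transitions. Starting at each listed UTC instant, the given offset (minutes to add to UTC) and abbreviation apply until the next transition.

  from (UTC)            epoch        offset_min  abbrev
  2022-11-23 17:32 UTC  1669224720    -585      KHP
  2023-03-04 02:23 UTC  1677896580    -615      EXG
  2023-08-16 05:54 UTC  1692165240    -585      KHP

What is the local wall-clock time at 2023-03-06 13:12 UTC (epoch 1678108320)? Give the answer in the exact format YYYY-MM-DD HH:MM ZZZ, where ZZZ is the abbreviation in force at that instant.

2023-03-06 02:57 EXG

Query: 2023-03-06 13:12 UTC
Rule 2/3 (EXG, -10:15): 2023-03-04 02:23 UTC ≤ query < 2023-08-16 05:54 UTC
13·60 + 12 - 615 = 177 min
177 = 0·1440 + 177; 177 = 2·60 + 57 → 02:57, same day
→ 2023-03-06 02:57 EXG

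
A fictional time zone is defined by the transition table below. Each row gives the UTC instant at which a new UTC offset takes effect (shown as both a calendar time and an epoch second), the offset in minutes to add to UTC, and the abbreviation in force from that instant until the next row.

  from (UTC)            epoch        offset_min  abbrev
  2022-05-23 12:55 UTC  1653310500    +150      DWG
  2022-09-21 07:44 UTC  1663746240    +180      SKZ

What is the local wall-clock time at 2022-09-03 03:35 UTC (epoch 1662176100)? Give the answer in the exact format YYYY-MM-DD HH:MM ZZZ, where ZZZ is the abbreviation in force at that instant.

Query: 2022-09-03 03:35 UTC
Rule 1/2 (DWG, +02:30): 2022-05-23 12:55 UTC ≤ query < 2022-09-21 07:44 UTC
3·60 + 35 + 150 = 365 min
365 = 0·1440 + 365; 365 = 6·60 + 5 → 06:05, same day
→ 2022-09-03 06:05 DWG

2022-09-03 06:05 DWG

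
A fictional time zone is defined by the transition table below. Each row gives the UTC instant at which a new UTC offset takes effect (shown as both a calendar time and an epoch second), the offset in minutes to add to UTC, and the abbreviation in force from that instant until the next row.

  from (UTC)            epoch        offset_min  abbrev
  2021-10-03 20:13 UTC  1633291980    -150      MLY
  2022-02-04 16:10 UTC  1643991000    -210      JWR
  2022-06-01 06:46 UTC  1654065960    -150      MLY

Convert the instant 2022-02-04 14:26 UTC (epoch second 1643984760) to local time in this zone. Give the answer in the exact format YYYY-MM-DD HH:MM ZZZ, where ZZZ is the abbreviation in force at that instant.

2022-02-04 11:56 MLY

Query: 2022-02-04 14:26 UTC
Rule 1/3 (MLY, -02:30): 2021-10-03 20:13 UTC ≤ query < 2022-02-04 16:10 UTC
14·60 + 26 - 150 = 716 min
716 = 0·1440 + 716; 716 = 11·60 + 56 → 11:56, same day
→ 2022-02-04 11:56 MLY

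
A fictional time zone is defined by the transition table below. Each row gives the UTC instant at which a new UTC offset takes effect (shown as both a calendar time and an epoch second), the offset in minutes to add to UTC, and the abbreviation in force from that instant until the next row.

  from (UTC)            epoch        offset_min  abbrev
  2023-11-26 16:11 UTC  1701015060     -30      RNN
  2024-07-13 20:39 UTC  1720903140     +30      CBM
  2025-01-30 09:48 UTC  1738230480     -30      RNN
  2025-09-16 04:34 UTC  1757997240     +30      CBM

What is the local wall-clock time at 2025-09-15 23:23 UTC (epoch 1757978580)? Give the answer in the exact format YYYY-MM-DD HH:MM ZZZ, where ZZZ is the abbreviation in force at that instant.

2025-09-15 22:53 RNN

Query: 2025-09-15 23:23 UTC
Rule 3/4 (RNN, -00:30): 2025-01-30 09:48 UTC ≤ query < 2025-09-16 04:34 UTC
23·60 + 23 - 30 = 1373 min
1373 = 0·1440 + 1373; 1373 = 22·60 + 53 → 22:53, same day
→ 2025-09-15 22:53 RNN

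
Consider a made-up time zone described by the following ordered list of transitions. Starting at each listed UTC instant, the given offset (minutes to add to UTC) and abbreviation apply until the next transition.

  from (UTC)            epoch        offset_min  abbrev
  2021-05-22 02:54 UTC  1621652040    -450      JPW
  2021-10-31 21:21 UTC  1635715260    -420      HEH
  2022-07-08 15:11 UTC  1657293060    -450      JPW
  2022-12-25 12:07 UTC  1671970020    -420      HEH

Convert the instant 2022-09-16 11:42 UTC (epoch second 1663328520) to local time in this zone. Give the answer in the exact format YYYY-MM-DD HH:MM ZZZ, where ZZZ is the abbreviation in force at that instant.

2022-09-16 04:12 JPW

Query: 2022-09-16 11:42 UTC
Rule 3/4 (JPW, -07:30): 2022-07-08 15:11 UTC ≤ query < 2022-12-25 12:07 UTC
11·60 + 42 - 450 = 252 min
252 = 0·1440 + 252; 252 = 4·60 + 12 → 04:12, same day
→ 2022-09-16 04:12 JPW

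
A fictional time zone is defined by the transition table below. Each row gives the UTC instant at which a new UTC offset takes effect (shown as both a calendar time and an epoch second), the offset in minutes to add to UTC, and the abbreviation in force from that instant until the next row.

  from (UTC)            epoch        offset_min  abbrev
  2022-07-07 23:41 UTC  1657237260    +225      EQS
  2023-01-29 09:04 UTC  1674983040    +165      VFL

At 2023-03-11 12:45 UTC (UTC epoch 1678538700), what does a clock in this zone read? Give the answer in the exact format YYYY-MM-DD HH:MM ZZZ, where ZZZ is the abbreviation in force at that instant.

2023-03-11 15:30 VFL

Query: 2023-03-11 12:45 UTC
Rule 2/2 (VFL, +02:45): 2023-01-29 09:04 UTC ≤ query < +∞
12·60 + 45 + 165 = 930 min
930 = 0·1440 + 930; 930 = 15·60 + 30 → 15:30, same day
→ 2023-03-11 15:30 VFL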